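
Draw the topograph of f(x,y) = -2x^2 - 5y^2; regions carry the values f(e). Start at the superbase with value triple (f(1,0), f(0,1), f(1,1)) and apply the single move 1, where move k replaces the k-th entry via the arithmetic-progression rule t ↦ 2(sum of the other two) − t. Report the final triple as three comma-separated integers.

start (-2,-5,-7) = (f(1,0),f(0,1),f(1,1))
replace slot 1: 2·((-5)+(-7)) − (-2) = -22 → (-22,-5,-7)

-22,-5,-7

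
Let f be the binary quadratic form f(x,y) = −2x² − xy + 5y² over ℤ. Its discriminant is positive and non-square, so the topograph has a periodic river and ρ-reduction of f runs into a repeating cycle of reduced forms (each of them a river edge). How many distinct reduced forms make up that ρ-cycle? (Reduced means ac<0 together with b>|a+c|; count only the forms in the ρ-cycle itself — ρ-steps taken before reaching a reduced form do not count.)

D = 41, ⌊√D⌋ = 6
descent: ρ → (5,1,-2)
descent: ρ → (-2,3,4)  [lands on river]
river: ρ → (4,5,-1)
river: ρ → (-1,5,4)
river: ρ → (4,3,-2)
river: ρ → (-2,5,2)
river: ρ → (2,3,-4)
river: ρ → (-4,5,1)
river: ρ → (1,5,-4)
river: ρ → (-4,3,2)
river: ρ → (2,5,-2)
ρ-cycle length = 10 (tail of 2 descent steps not counted)

10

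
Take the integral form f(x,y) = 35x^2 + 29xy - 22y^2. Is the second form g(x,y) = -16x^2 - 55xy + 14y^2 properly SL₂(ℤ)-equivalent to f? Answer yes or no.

D₁ = 3921, D₂ = 3921
river cycle of f (length 76): (-22, 59, 5), (5, 61, -10), (-10, 59, 11), (11, 51, -30), (-30, 9, 32), (32, 55, -7), (-7, 57, 24), (24, 39, -25), (-25, 61, 2), (2, 59, -55), … (66 more)
river cycle of g (length 76): (14, 55, -16), (-16, 41, 35), (35, 29, -22), (-22, 59, 5), (5, 61, -10), (-10, 59, 11), (11, 51, -30), (-30, 9, 32), (32, 55, -7), (-7, 57, 24), … (66 more)
cycles coincide ⇒ equivalent

yes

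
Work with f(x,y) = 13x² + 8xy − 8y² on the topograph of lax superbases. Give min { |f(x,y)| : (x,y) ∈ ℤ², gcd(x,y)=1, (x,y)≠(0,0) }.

river: ρ → (-8,8,13)
river: ρ → (13,18,-3)
river: ρ → (-3,18,13)
river: ρ → (13,8,-8)
closes: descent 0, river 4
min |a| on river = 3

3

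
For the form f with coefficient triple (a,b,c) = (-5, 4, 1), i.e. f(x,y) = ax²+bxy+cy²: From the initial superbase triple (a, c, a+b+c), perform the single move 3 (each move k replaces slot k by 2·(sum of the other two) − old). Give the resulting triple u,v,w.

start (-5,1,0) = (f(1,0),f(0,1),f(1,1))
replace slot 3: 2·((-5)+1) − 0 = -8 → (-5,1,-8)

-5,1,-8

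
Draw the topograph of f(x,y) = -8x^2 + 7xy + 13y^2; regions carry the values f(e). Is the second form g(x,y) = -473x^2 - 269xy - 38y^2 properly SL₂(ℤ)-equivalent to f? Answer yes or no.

D₁ = 465, D₂ = 465
river cycle of f (length 10): (13, 19, -2), (-2, 21, 3), (3, 21, -2), (-2, 19, 13), (13, 7, -8), (-8, 9, 12), (12, 15, -5), (-5, 15, 12), (12, 9, -8), (-8, 7, 13)
river cycle of g (length 10): (-5, 15, 12), (12, 9, -8), (-8, 7, 13), (13, 19, -2), (-2, 21, 3), (3, 21, -2), (-2, 19, 13), (13, 7, -8), (-8, 9, 12), (12, 15, -5)
cycles coincide ⇒ equivalent

yes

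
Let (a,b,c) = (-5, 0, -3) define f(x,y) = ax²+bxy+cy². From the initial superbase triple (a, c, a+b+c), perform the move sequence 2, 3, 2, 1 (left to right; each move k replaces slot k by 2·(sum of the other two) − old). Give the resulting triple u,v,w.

start (-5,-3,-8) = (f(1,0),f(0,1),f(1,1))
replace slot 2: 2·((-5)+(-8)) − (-3) = -23 → (-5,-23,-8)
replace slot 3: 2·((-5)+(-23)) − (-8) = -48 → (-5,-23,-48)
replace slot 2: 2·((-5)+(-48)) − (-23) = -83 → (-5,-83,-48)
replace slot 1: 2·((-83)+(-48)) − (-5) = -257 → (-257,-83,-48)

-257,-83,-48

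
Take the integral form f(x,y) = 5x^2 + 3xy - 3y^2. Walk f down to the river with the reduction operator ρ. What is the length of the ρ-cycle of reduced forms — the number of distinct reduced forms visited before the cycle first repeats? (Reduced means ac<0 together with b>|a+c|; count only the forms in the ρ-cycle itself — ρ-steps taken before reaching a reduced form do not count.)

D = 69, ⌊√D⌋ = 8
river: ρ → (-3,3,5)
river: ρ → (5,7,-1)
river: ρ → (-1,7,5)
river: ρ → (5,3,-3)
ρ-cycle length = 4 (tail of 0 descent steps not counted)

4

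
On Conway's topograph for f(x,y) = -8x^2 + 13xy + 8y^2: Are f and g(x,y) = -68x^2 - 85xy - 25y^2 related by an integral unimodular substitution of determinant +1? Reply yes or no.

D₁ = 425, D₂ = 425
river cycle of f (length 10): (8, 19, -2), (-2, 17, 17), (17, 17, -2), (-2, 19, 8), (8, 13, -8), (-8, 19, 2), (2, 17, -17), (-17, 17, 2), (2, 19, -8), (-8, 13, 8)
river cycle of g (length 10): (2, 19, -8), (-8, 13, 8), (8, 19, -2), (-2, 17, 17), (17, 17, -2), (-2, 19, 8), (8, 13, -8), (-8, 19, 2), (2, 17, -17), (-17, 17, 2)
cycles coincide ⇒ equivalent

yes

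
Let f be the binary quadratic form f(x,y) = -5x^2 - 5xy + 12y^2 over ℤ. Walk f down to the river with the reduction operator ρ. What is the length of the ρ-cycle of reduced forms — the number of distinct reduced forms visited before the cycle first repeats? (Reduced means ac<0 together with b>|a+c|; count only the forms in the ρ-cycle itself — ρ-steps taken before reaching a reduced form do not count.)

D = 265, ⌊√D⌋ = 16
descent: ρ → (12,5,-5)
descent: ρ → (-5,15,2)  [lands on river]
river: ρ → (2,13,-12)
river: ρ → (-12,11,3)
river: ρ → (3,13,-8)
river: ρ → (-8,3,8)
river: ρ → (8,13,-3)
river: ρ → (-3,11,12)
river: ρ → (12,13,-2)
river: ρ → (-2,15,5)
river: ρ → (5,15,-2)
river: ρ → (-2,13,12)
river: ρ → (12,11,-3)
river: ρ → (-3,13,8)
river: ρ → (8,3,-8)
river: ρ → (-8,13,3)
river: ρ → (3,11,-12)
river: ρ → (-12,13,2)
river: ρ → (2,15,-5)
ρ-cycle length = 18 (tail of 2 descent steps not counted)

18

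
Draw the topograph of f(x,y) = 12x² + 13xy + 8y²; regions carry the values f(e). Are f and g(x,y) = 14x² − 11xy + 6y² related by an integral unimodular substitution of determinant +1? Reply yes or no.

D₁ = -215, D₂ = -215
f: translate: b→-11 (≡13 mod 24), so (12,13,8)→(12,-11,7)
f: flip: (12,-11,7)→(7,11,12)
f: translate: b→-3 (≡11 mod 14), so (7,11,12)→(7,-3,8)
f: reduced (well bottom): (7,-3,8) with a≤c, −a<b≤a
g: flip: (14,-11,6)→(6,11,14)
g: translate: b→-1 (≡11 mod 12), so (6,11,14)→(6,-1,9)
g: reduced (well bottom): (6,-1,9) with a≤c, −a<b≤a
reduced forms (7, -3, 8) vs (6, -1, 9) ⇒ inequivalent

no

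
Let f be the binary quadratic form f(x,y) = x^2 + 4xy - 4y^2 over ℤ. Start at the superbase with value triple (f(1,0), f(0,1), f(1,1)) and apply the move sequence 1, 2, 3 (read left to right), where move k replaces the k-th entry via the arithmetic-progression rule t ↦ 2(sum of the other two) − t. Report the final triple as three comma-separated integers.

start (1,-4,1) = (f(1,0),f(0,1),f(1,1))
replace slot 1: 2·((-4)+1) − 1 = -7 → (-7,-4,1)
replace slot 2: 2·((-7)+1) − (-4) = -8 → (-7,-8,1)
replace slot 3: 2·((-7)+(-8)) − 1 = -31 → (-7,-8,-31)

-7,-8,-31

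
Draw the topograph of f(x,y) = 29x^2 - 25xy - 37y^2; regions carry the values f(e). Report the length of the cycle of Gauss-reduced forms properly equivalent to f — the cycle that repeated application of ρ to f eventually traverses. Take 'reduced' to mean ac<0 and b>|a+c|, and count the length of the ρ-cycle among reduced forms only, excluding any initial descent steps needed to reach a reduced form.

D = 4917, ⌊√D⌋ = 70
descent: ρ → (-37,25,29)  [lands on river]
river: ρ → (29,33,-33)
river: ρ → (-33,33,29)
river: ρ → (29,25,-37)
river: ρ → (-37,49,17)
river: ρ → (17,53,-31)
river: ρ → (-31,9,39)
river: ρ → (39,69,-1)
river: ρ → (-1,69,39)
river: ρ → (39,9,-31)
river: ρ → (-31,53,17)
river: ρ → (17,49,-37)
ρ-cycle length = 12 (tail of 1 descent step not counted)

12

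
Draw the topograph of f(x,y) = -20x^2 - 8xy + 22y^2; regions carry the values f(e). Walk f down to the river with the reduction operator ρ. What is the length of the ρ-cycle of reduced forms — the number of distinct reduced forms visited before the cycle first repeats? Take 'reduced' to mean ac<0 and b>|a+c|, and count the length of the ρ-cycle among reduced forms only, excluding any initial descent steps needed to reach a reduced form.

D = 1824, ⌊√D⌋ = 42
descent: ρ → (22,8,-20)  [lands on river]
river: ρ → (-20,32,10)
river: ρ → (10,28,-26)
river: ρ → (-26,24,12)
river: ρ → (12,24,-26)
river: ρ → (-26,28,10)
river: ρ → (10,32,-20)
river: ρ → (-20,8,22)
river: ρ → (22,36,-6)
river: ρ → (-6,36,22)
ρ-cycle length = 10 (tail of 1 descent step not counted)

10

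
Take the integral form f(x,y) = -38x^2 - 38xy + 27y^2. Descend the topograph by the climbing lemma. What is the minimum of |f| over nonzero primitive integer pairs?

descent: ρ → (27,38,-38)  [lands on river]
river: ρ → (-38,38,27)
river: ρ → (27,70,-6)
river: ρ → (-6,74,3)
river: ρ → (3,70,-54)
river: ρ → (-54,38,19)
river: ρ → (19,38,-54)
river: ρ → (-54,70,3)
river: ρ → (3,74,-6)
river: ρ → (-6,70,27)
closes: descent 1, river 10
min |a| on river = 3

3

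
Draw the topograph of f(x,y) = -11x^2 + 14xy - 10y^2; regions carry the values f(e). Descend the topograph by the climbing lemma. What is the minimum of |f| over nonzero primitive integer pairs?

translate: b→8 (≡-14 mod 22), so (11,-14,10)→(11,8,7)
flip: (11,8,7)→(7,-8,11)
translate: b→6 (≡-8 mod 14), so (7,-8,11)→(7,6,10)
reduced (well bottom): (7,6,10) with a≤c, −a<b≤a
well minimum |f| = |-7| = 7 (negative-definite)

7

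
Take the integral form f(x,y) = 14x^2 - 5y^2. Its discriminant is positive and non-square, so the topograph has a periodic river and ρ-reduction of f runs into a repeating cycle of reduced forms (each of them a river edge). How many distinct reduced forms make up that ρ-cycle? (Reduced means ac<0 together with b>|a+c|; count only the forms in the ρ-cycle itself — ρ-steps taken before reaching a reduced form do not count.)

D = 280, ⌊√D⌋ = 16
descent: ρ → (-5,10,9)  [lands on river]
river: ρ → (9,8,-6)
river: ρ → (-6,16,1)
river: ρ → (1,16,-6)
river: ρ → (-6,8,9)
river: ρ → (9,10,-5)
ρ-cycle length = 6 (tail of 1 descent step not counted)

6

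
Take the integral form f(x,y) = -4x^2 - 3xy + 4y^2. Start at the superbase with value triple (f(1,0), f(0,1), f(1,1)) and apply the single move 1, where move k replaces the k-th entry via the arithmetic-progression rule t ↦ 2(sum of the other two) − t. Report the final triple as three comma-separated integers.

start (-4,4,-3) = (f(1,0),f(0,1),f(1,1))
replace slot 1: 2·(4+(-3)) − (-4) = 6 → (6,4,-3)

6,4,-3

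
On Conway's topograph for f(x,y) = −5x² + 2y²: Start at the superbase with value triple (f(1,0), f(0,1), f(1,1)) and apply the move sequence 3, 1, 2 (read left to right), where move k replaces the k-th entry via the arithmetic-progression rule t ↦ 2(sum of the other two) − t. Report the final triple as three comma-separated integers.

start (-5,2,-3) = (f(1,0),f(0,1),f(1,1))
replace slot 3: 2·((-5)+2) − (-3) = -3 → (-5,2,-3)
replace slot 1: 2·(2+(-3)) − (-5) = 3 → (3,2,-3)
replace slot 2: 2·(3+(-3)) − 2 = -2 → (3,-2,-3)

3,-2,-3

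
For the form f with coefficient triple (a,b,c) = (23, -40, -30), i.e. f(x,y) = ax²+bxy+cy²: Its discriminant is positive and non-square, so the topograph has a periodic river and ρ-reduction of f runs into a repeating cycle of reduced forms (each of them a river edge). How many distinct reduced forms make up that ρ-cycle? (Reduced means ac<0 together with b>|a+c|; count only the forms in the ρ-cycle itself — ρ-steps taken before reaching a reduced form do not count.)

D = 4360, ⌊√D⌋ = 66
descent: ρ → (-30,40,23)  [lands on river]
river: ρ → (23,52,-18)
river: ρ → (-18,56,17)
river: ρ → (17,46,-33)
river: ρ → (-33,20,30)
river: ρ → (30,40,-23)
river: ρ → (-23,52,18)
river: ρ → (18,56,-17)
river: ρ → (-17,46,33)
river: ρ → (33,20,-30)
ρ-cycle length = 10 (tail of 1 descent step not counted)

10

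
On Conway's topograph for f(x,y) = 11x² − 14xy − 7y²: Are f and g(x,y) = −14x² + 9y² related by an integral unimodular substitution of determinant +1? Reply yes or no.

D₁ = 504, D₂ = 504
river cycle of f (length 10): (-7, 14, 11), (11, 8, -10), (-10, 12, 9), (9, 6, -13), (-13, 20, 2), (2, 20, -13), (-13, 6, 9), (9, 12, -10), (-10, 8, 11), (11, 14, -7)
river cycle of g (length 4): (9, 18, -5), (-5, 22, 1), (1, 22, -5), (-5, 18, 9)
cycles differ ⇒ inequivalent

no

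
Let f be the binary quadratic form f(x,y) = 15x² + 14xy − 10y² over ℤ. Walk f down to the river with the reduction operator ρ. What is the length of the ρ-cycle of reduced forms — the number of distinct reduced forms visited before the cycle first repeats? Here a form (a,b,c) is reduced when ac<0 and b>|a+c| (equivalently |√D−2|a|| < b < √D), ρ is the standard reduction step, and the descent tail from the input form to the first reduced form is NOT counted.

D = 796, ⌊√D⌋ = 28
river: ρ → (-10,26,3)
river: ρ → (3,28,-1)
river: ρ → (-1,28,3)
river: ρ → (3,26,-10)
river: ρ → (-10,14,15)
river: ρ → (15,16,-9)
river: ρ → (-9,20,11)
river: ρ → (11,24,-5)
river: ρ → (-5,26,6)
river: ρ → (6,22,-13)
river: ρ → (-13,4,15)
river: ρ → (15,26,-2)
river: ρ → (-2,26,15)
river: ρ → (15,4,-13)
river: ρ → (-13,22,6)
river: ρ → (6,26,-5)
river: ρ → (-5,24,11)
river: ρ → (11,20,-9)
river: ρ → (-9,16,15)
river: ρ → (15,14,-10)
ρ-cycle length = 20 (tail of 0 descent steps not counted)

20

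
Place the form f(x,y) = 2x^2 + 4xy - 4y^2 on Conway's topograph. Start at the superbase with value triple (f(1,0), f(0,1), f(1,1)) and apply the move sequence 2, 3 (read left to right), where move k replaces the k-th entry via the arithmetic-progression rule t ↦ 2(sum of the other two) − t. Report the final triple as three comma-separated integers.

start (2,-4,2) = (f(1,0),f(0,1),f(1,1))
replace slot 2: 2·(2+2) − (-4) = 12 → (2,12,2)
replace slot 3: 2·(2+12) − 2 = 26 → (2,12,26)

2,12,26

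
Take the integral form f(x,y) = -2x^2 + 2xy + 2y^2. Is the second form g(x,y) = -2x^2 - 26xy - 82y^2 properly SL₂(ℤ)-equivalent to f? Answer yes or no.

D₁ = 20, D₂ = 20
river cycle of f (length 2): (2, 2, -2), (-2, 2, 2)
river cycle of g (length 2): (-2, 2, 2), (2, 2, -2)
cycles coincide ⇒ equivalent

yes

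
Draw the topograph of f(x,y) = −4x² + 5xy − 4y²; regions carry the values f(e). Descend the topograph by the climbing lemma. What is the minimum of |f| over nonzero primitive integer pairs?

translate: b→3 (≡-5 mod 8), so (4,-5,4)→(4,3,3)
flip: (4,3,3)→(3,-3,4)
translate: b→3 (≡-3 mod 6), so (3,-3,4)→(3,3,4)
reduced (well bottom): (3,3,4) with a≤c, −a<b≤a
well minimum |f| = |-3| = 3 (negative-definite)

3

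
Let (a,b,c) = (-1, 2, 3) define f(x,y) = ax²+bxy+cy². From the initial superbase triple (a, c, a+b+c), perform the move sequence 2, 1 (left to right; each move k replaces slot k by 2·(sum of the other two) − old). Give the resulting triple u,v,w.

start (-1,3,4) = (f(1,0),f(0,1),f(1,1))
replace slot 2: 2·((-1)+4) − 3 = 3 → (-1,3,4)
replace slot 1: 2·(3+4) − (-1) = 15 → (15,3,4)

15,3,4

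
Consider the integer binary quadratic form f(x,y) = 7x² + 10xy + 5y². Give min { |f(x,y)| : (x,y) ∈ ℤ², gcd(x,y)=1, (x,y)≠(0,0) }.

translate: b→-4 (≡10 mod 14), so (7,10,5)→(7,-4,2)
flip: (7,-4,2)→(2,4,7)
translate: b→0 (≡4 mod 4), so (2,4,7)→(2,0,5)
reduced (well bottom): (2,0,5) with a≤c, −a<b≤a
well minimum = a = 2

2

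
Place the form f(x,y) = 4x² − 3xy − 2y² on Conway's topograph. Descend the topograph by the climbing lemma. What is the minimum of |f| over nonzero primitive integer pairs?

descent: ρ → (-2,3,4)  [lands on river]
river: ρ → (4,5,-1)
river: ρ → (-1,5,4)
river: ρ → (4,3,-2)
river: ρ → (-2,5,2)
river: ρ → (2,3,-4)
river: ρ → (-4,5,1)
river: ρ → (1,5,-4)
river: ρ → (-4,3,2)
river: ρ → (2,5,-2)
closes: descent 1, river 10
min |a| on river = 1

1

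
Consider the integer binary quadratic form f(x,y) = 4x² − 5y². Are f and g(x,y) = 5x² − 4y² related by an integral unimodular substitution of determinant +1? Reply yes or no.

D₁ = 80, D₂ = 80
river cycle of f (length 2): (4, 8, -1), (-1, 8, 4)
river cycle of g (length 2): (-4, 8, 1), (1, 8, -4)
cycles differ ⇒ inequivalent

no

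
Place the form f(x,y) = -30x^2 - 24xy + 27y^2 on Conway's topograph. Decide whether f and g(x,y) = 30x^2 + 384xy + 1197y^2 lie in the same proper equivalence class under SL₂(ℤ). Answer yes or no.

D₁ = 3816, D₂ = 3816
river cycle of f (length 18): (27, 24, -30), (-30, 36, 21), (21, 48, -18), (-18, 60, 3), (3, 60, -18), (-18, 48, 21), (21, 36, -30), (-30, 24, 27), (27, 30, -27), (-27, 24, 30), … (8 more)
river cycle of g (length 18): (30, 24, -27), (-27, 30, 27), (27, 24, -30), (-30, 36, 21), (21, 48, -18), (-18, 60, 3), (3, 60, -18), (-18, 48, 21), (21, 36, -30), (-30, 24, 27), … (8 more)
cycles coincide ⇒ equivalent

yes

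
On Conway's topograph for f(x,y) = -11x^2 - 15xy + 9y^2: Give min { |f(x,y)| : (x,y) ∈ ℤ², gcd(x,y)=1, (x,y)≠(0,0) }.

descent: ρ → (9,15,-11)  [lands on river]
river: ρ → (-11,7,13)
river: ρ → (13,19,-5)
river: ρ → (-5,21,9)
closes: descent 1, river 4
min |a| on river = 5

5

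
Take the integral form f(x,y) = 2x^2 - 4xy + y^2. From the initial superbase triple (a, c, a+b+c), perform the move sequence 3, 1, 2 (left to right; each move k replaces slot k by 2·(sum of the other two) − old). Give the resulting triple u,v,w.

start (2,1,-1) = (f(1,0),f(0,1),f(1,1))
replace slot 3: 2·(2+1) − (-1) = 7 → (2,1,7)
replace slot 1: 2·(1+7) − 2 = 14 → (14,1,7)
replace slot 2: 2·(14+7) − 1 = 41 → (14,41,7)

14,41,7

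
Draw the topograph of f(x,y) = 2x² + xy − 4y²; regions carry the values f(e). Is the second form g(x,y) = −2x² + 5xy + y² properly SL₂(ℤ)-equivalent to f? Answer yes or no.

D₁ = 33, D₂ = 33
river cycle of f (length 4): (2, 5, -1), (-1, 5, 2), (2, 3, -3), (-3, 3, 2)
river cycle of g (length 4): (1, 5, -2), (-2, 3, 3), (3, 3, -2), (-2, 5, 1)
cycles differ ⇒ inequivalent

no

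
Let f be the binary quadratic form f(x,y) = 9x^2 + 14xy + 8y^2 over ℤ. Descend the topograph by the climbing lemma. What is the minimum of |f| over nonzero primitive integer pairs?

translate: b→-4 (≡14 mod 18), so (9,14,8)→(9,-4,3)
flip: (9,-4,3)→(3,4,9)
translate: b→-2 (≡4 mod 6), so (3,4,9)→(3,-2,8)
reduced (well bottom): (3,-2,8) with a≤c, −a<b≤a
well minimum = a = 3

3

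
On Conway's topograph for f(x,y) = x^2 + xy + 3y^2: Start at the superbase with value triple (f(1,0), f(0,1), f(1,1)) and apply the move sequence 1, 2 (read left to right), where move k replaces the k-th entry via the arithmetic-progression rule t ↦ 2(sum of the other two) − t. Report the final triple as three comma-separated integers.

start (1,3,5) = (f(1,0),f(0,1),f(1,1))
replace slot 1: 2·(3+5) − 1 = 15 → (15,3,5)
replace slot 2: 2·(15+5) − 3 = 37 → (15,37,5)

15,37,5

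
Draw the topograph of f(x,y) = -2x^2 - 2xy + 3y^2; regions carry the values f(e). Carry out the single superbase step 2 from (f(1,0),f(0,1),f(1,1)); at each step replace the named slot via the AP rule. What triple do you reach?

start (-2,3,-1) = (f(1,0),f(0,1),f(1,1))
replace slot 2: 2·((-2)+(-1)) − 3 = -9 → (-2,-9,-1)

-2,-9,-1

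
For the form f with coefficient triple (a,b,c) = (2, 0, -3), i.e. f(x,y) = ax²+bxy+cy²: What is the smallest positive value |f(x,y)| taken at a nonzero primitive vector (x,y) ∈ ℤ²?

descent: ρ → (-3,0,2)
descent: ρ → (2,4,-1)  [lands on river]
river: ρ → (-1,4,2)
closes: descent 2, river 2
min |a| on river = 1

1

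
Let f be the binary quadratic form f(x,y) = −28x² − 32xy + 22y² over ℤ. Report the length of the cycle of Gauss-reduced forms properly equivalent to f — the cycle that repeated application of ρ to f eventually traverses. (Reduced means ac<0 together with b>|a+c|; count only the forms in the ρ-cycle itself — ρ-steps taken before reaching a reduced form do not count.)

D = 3488, ⌊√D⌋ = 59
descent: ρ → (22,32,-28)  [lands on river]
river: ρ → (-28,24,26)
river: ρ → (26,28,-26)
river: ρ → (-26,24,28)
river: ρ → (28,32,-22)
river: ρ → (-22,56,4)
river: ρ → (4,56,-22)
river: ρ → (-22,32,28)
river: ρ → (28,24,-26)
river: ρ → (-26,28,26)
river: ρ → (26,24,-28)
river: ρ → (-28,32,22)
river: ρ → (22,56,-4)
river: ρ → (-4,56,22)
ρ-cycle length = 14 (tail of 1 descent step not counted)

14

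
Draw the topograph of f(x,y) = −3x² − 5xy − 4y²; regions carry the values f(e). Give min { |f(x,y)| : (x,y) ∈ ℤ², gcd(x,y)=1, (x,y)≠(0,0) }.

translate: b→-1 (≡5 mod 6), so (3,5,4)→(3,-1,2)
flip: (3,-1,2)→(2,1,3)
reduced (well bottom): (2,1,3) with a≤c, −a<b≤a
well minimum |f| = |-2| = 2 (negative-definite)

2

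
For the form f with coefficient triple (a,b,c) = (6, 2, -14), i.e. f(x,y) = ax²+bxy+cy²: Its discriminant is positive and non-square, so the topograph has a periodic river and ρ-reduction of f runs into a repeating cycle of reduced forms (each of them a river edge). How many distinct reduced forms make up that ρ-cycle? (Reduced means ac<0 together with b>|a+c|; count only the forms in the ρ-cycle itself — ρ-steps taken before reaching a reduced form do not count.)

D = 340, ⌊√D⌋ = 18
descent: ρ → (-14,-2,6)
descent: ρ → (6,14,-6)  [lands on river]
river: ρ → (-6,10,10)
river: ρ → (10,10,-6)
river: ρ → (-6,14,6)
river: ρ → (6,10,-10)
river: ρ → (-10,10,6)
ρ-cycle length = 6 (tail of 2 descent steps not counted)

6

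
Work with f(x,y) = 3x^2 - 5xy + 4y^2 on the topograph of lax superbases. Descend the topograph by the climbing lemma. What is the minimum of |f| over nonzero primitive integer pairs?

translate: b→1 (≡-5 mod 6), so (3,-5,4)→(3,1,2)
flip: (3,1,2)→(2,-1,3)
reduced (well bottom): (2,-1,3) with a≤c, −a<b≤a
well minimum = a = 2

2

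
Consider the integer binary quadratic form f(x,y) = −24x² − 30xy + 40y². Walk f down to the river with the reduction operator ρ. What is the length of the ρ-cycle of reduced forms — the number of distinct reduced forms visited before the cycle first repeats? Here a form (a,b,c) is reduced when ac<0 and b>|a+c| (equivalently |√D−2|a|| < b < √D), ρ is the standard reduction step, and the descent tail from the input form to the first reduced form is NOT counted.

D = 4740, ⌊√D⌋ = 68
descent: ρ → (40,30,-24)  [lands on river]
river: ρ → (-24,66,4)
river: ρ → (4,62,-56)
river: ρ → (-56,50,10)
river: ρ → (10,50,-56)
river: ρ → (-56,62,4)
river: ρ → (4,66,-24)
river: ρ → (-24,30,40)
river: ρ → (40,50,-14)
river: ρ → (-14,62,16)
river: ρ → (16,66,-6)
river: ρ → (-6,66,16)
river: ρ → (16,62,-14)
river: ρ → (-14,50,40)
ρ-cycle length = 14 (tail of 1 descent step not counted)

14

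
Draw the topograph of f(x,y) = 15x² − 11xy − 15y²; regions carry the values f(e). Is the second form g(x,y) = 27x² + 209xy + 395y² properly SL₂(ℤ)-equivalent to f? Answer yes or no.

D₁ = 1021, D₂ = 1021
river cycle of f (length 26): (-15, 11, 15), (15, 19, -11), (-11, 25, 9), (9, 29, -5), (-5, 31, 3), (3, 29, -15), (-15, 31, 1), (1, 31, -15), (-15, 29, 3), (3, 31, -5), … (16 more)
river cycle of g (length 26): (-9, 25, 11), (11, 19, -15), (-15, 11, 15), (15, 19, -11), (-11, 25, 9), (9, 29, -5), (-5, 31, 3), (3, 29, -15), (-15, 31, 1), (1, 31, -15), … (16 more)
cycles coincide ⇒ equivalent

yes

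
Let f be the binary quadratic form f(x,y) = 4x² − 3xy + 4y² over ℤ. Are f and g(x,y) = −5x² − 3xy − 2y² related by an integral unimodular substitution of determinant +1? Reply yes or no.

D₁ = -55, D₂ = -31
discriminants differ ⇒ not SL₂(ℤ)-equivalent

no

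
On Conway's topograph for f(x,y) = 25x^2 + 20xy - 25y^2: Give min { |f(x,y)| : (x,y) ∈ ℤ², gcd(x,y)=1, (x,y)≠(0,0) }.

river: ρ → (-25,30,20)
river: ρ → (20,50,-5)
river: ρ → (-5,50,20)
river: ρ → (20,30,-25)
river: ρ → (-25,20,25)
river: ρ → (25,30,-20)
river: ρ → (-20,50,5)
river: ρ → (5,50,-20)
river: ρ → (-20,30,25)
river: ρ → (25,20,-25)
closes: descent 0, river 10
min |a| on river = 5

5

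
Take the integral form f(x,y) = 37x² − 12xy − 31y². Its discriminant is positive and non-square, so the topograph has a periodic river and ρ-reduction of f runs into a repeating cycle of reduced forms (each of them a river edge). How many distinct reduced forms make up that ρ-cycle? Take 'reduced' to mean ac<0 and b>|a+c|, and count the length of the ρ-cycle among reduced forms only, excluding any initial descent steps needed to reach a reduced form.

D = 4732, ⌊√D⌋ = 68
descent: ρ → (-31,12,37)  [lands on river]
river: ρ → (37,62,-6)
river: ρ → (-6,58,57)
river: ρ → (57,56,-7)
river: ρ → (-7,56,57)
river: ρ → (57,58,-6)
river: ρ → (-6,62,37)
river: ρ → (37,12,-31)
river: ρ → (-31,50,18)
river: ρ → (18,58,-19)
river: ρ → (-19,56,21)
river: ρ → (21,28,-47)
river: ρ → (-47,66,2)
river: ρ → (2,66,-47)
river: ρ → (-47,28,21)
river: ρ → (21,56,-19)
river: ρ → (-19,58,18)
river: ρ → (18,50,-31)
ρ-cycle length = 18 (tail of 1 descent step not counted)

18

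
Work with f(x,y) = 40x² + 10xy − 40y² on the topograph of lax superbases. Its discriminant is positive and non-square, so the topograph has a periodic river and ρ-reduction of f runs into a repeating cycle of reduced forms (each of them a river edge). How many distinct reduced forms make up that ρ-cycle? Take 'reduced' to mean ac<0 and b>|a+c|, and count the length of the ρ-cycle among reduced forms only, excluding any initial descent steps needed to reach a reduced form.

D = 6500, ⌊√D⌋ = 80
river: ρ → (-40,70,10)
river: ρ → (10,70,-40)
river: ρ → (-40,10,40)
river: ρ → (40,70,-10)
river: ρ → (-10,70,40)
river: ρ → (40,10,-40)
ρ-cycle length = 6 (tail of 0 descent steps not counted)

6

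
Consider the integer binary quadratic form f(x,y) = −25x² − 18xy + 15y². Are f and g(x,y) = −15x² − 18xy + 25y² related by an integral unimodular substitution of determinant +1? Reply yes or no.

D₁ = 1824, D₂ = 1824
river cycle of f (length 6): (15, 18, -25), (-25, 32, 8), (8, 32, -25), (-25, 18, 15), (15, 42, -1), (-1, 42, 15)
river cycle of g (length 6): (25, 18, -15), (-15, 42, 1), (1, 42, -15), (-15, 18, 25), (25, 32, -8), (-8, 32, 25)
cycles differ ⇒ inequivalent

no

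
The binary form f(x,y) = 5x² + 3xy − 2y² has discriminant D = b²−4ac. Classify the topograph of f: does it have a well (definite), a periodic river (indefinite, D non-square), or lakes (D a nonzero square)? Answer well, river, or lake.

D = b²−4ac = 3² − 4·5·(-2) = 49
D = 7² is a perfect square ⇒ form factors over ℤ ⇒ lakes

lake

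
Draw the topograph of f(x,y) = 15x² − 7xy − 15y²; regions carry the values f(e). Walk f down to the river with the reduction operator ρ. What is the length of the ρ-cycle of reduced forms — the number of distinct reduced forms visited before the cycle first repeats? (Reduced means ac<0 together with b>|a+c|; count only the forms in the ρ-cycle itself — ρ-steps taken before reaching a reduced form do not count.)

D = 949, ⌊√D⌋ = 30
descent: ρ → (-15,7,15)  [lands on river]
river: ρ → (15,23,-7)
river: ρ → (-7,19,21)
river: ρ → (21,23,-5)
river: ρ → (-5,27,11)
river: ρ → (11,17,-15)
river: ρ → (-15,13,13)
river: ρ → (13,13,-15)
river: ρ → (-15,17,11)
river: ρ → (11,27,-5)
river: ρ → (-5,23,21)
river: ρ → (21,19,-7)
river: ρ → (-7,23,15)
river: ρ → (15,7,-15)
river: ρ → (-15,23,7)
river: ρ → (7,19,-21)
river: ρ → (-21,23,5)
river: ρ → (5,27,-11)
river: ρ → (-11,17,15)
river: ρ → (15,13,-13)
river: ρ → (-13,13,15)
river: ρ → (15,17,-11)
river: ρ → (-11,27,5)
river: ρ → (5,23,-21)
river: ρ → (-21,19,7)
river: ρ → (7,23,-15)
ρ-cycle length = 26 (tail of 1 descent step not counted)

26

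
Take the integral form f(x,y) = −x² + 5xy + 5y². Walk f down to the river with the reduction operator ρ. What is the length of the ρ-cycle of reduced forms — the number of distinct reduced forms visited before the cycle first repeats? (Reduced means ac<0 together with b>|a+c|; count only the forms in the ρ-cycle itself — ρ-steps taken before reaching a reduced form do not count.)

D = 45, ⌊√D⌋ = 6
river: ρ → (5,5,-1)
river: ρ → (-1,5,5)
ρ-cycle length = 2 (tail of 0 descent steps not counted)

2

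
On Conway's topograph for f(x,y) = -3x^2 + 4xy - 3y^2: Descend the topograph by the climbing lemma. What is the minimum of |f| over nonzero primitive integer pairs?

translate: b→2 (≡-4 mod 6), so (3,-4,3)→(3,2,2)
flip: (3,2,2)→(2,-2,3)
translate: b→2 (≡-2 mod 4), so (2,-2,3)→(2,2,3)
reduced (well bottom): (2,2,3) with a≤c, −a<b≤a
well minimum |f| = |-2| = 2 (negative-definite)

2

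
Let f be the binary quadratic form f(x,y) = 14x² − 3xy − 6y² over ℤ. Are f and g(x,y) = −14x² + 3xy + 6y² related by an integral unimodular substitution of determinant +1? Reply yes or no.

D₁ = 345, D₂ = 345
river cycle of f (length 10): (-6, 15, 5), (5, 15, -6), (-6, 9, 11), (11, 13, -4), (-4, 11, 14), (14, 17, -1), (-1, 17, 14), (14, 11, -4), (-4, 13, 11), (11, 9, -6)
river cycle of g (length 10): (6, 9, -11), (-11, 13, 4), (4, 11, -14), (-14, 17, 1), (1, 17, -14), (-14, 11, 4), (4, 13, -11), (-11, 9, 6), (6, 15, -5), (-5, 15, 6)
cycles differ ⇒ inequivalent

no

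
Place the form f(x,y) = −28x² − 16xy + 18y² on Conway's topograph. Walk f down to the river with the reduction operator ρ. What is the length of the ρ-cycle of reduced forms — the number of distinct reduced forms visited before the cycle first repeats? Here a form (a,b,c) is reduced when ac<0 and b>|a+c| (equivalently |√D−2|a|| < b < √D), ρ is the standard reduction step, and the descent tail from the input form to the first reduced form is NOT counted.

D = 2272, ⌊√D⌋ = 47
descent: ρ → (18,16,-28)  [lands on river]
river: ρ → (-28,40,6)
river: ρ → (6,44,-14)
river: ρ → (-14,40,12)
river: ρ → (12,32,-26)
river: ρ → (-26,20,18)
ρ-cycle length = 6 (tail of 1 descent step not counted)

6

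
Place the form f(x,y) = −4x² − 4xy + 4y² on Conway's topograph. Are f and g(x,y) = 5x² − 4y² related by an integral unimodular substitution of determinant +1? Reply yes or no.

D₁ = 80, D₂ = 80
river cycle of f (length 2): (4, 4, -4), (-4, 4, 4)
river cycle of g (length 2): (-4, 8, 1), (1, 8, -4)
cycles differ ⇒ inequivalent

no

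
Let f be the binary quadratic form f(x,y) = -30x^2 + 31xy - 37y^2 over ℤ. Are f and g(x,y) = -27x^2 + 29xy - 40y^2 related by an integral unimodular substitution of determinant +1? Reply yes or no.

D₁ = -3479, D₂ = -3479
f is negative-definite; reduce −f:
−f: translate: b→29 (≡-31 mod 60), so (30,-31,37)→(30,29,36)
−f: reduced (well bottom): (30,29,36) with a≤c, −a<b≤a
flip sign back: reduced form of f is (-30,-29,-36)
g is negative-definite; reduce −g:
−g: translate: b→25 (≡-29 mod 54), so (27,-29,40)→(27,25,38)
−g: reduced (well bottom): (27,25,38) with a≤c, −a<b≤a
flip sign back: reduced form of g is (-27,-25,-38)
reduced forms (-30, -29, -36) vs (-27, -25, -38) ⇒ inequivalent

no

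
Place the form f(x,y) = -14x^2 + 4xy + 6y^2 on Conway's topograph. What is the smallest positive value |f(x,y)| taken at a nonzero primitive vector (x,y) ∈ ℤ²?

descent: ρ → (6,8,-12)  [lands on river]
river: ρ → (-12,16,2)
river: ρ → (2,16,-12)
river: ρ → (-12,8,6)
river: ρ → (6,16,-4)
river: ρ → (-4,16,6)
closes: descent 1, river 6
min |a| on river = 2

2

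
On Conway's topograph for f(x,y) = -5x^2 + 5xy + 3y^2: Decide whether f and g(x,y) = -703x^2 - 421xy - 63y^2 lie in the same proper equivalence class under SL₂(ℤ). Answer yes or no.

D₁ = 85, D₂ = 85
river cycle of f (length 6): (3, 7, -3), (-3, 5, 5), (5, 5, -3), (-3, 7, 3), (3, 5, -5), (-5, 5, 3)
river cycle of g (length 6): (3, 7, -3), (-3, 5, 5), (5, 5, -3), (-3, 7, 3), (3, 5, -5), (-5, 5, 3)
cycles coincide ⇒ equivalent

yes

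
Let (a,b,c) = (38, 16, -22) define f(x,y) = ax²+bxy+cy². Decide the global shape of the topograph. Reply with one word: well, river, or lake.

D = b²−4ac = 16² − 4·38·(-22) = 3600
D = 60² is a perfect square ⇒ form factors over ℤ ⇒ lakes

lake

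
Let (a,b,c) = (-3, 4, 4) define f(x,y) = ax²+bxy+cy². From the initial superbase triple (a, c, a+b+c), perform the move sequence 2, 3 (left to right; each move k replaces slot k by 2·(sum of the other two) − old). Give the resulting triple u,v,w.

start (-3,4,5) = (f(1,0),f(0,1),f(1,1))
replace slot 2: 2·((-3)+5) − 4 = 0 → (-3,0,5)
replace slot 3: 2·((-3)+0) − 5 = -11 → (-3,0,-11)

-3,0,-11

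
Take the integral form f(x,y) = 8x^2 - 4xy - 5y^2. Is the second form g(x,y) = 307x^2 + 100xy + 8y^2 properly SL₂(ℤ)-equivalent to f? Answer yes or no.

D₁ = 176, D₂ = 176
river cycle of f (length 8): (-5, 4, 8), (8, 12, -1), (-1, 12, 8), (8, 4, -5), (-5, 6, 7), (7, 8, -4), (-4, 8, 7), (7, 6, -5)
river cycle of g (length 8): (8, 12, -1), (-1, 12, 8), (8, 4, -5), (-5, 6, 7), (7, 8, -4), (-4, 8, 7), (7, 6, -5), (-5, 4, 8)
cycles coincide ⇒ equivalent

yes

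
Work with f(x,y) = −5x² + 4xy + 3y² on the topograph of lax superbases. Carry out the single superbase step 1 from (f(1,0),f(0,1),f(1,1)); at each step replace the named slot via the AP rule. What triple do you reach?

start (-5,3,2) = (f(1,0),f(0,1),f(1,1))
replace slot 1: 2·(3+2) − (-5) = 15 → (15,3,2)

15,3,2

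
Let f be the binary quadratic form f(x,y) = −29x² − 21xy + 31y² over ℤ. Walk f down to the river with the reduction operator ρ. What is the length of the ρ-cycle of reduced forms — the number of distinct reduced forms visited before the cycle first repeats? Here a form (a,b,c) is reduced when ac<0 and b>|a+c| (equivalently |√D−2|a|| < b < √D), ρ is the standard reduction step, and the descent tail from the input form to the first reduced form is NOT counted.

D = 4037, ⌊√D⌋ = 63
descent: ρ → (31,21,-29)  [lands on river]
river: ρ → (-29,37,23)
river: ρ → (23,55,-11)
river: ρ → (-11,55,23)
river: ρ → (23,37,-29)
river: ρ → (-29,21,31)
river: ρ → (31,41,-19)
river: ρ → (-19,35,37)
river: ρ → (37,39,-17)
river: ρ → (-17,63,1)
river: ρ → (1,63,-17)
river: ρ → (-17,39,37)
river: ρ → (37,35,-19)
river: ρ → (-19,41,31)
ρ-cycle length = 14 (tail of 1 descent step not counted)

14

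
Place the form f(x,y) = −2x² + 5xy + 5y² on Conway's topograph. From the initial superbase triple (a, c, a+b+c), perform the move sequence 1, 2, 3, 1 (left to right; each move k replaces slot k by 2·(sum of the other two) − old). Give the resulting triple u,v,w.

start (-2,5,8) = (f(1,0),f(0,1),f(1,1))
replace slot 1: 2·(5+8) − (-2) = 28 → (28,5,8)
replace slot 2: 2·(28+8) − 5 = 67 → (28,67,8)
replace slot 3: 2·(28+67) − 8 = 182 → (28,67,182)
replace slot 1: 2·(67+182) − 28 = 470 → (470,67,182)

470,67,182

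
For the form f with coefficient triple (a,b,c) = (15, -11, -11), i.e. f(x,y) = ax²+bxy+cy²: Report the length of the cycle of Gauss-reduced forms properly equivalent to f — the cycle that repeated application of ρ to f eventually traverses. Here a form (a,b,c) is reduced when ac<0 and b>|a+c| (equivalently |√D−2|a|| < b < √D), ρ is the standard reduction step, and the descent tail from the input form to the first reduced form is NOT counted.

D = 781, ⌊√D⌋ = 27
descent: ρ → (-11,11,15)  [lands on river]
river: ρ → (15,19,-7)
river: ρ → (-7,23,9)
river: ρ → (9,13,-17)
river: ρ → (-17,21,5)
river: ρ → (5,19,-21)
river: ρ → (-21,23,3)
river: ρ → (3,25,-13)
river: ρ → (-13,27,1)
river: ρ → (1,27,-13)
river: ρ → (-13,25,3)
river: ρ → (3,23,-21)
river: ρ → (-21,19,5)
river: ρ → (5,21,-17)
river: ρ → (-17,13,9)
river: ρ → (9,23,-7)
river: ρ → (-7,19,15)
river: ρ → (15,11,-11)
ρ-cycle length = 18 (tail of 1 descent step not counted)

18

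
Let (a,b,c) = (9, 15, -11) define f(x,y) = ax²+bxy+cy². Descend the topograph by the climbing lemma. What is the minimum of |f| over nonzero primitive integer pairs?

river: ρ → (-11,7,13)
river: ρ → (13,19,-5)
river: ρ → (-5,21,9)
river: ρ → (9,15,-11)
closes: descent 0, river 4
min |a| on river = 5

5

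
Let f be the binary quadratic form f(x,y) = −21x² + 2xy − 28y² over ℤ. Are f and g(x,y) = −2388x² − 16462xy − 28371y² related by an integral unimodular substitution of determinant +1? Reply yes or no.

D₁ = -2348, D₂ = -2348
f is negative-definite; reduce −f:
−f: reduced (well bottom): (21,-2,28) with a≤c, −a<b≤a
flip sign back: reduced form of f is (-21,2,-28)
g is negative-definite; reduce −g:
−g: translate: b→2134 (≡16462 mod 4776), so (2388,16462,28371)→(2388,2134,477)
−g: flip: (2388,2134,477)→(477,-2134,2388)
−g: translate: b→-226 (≡-2134 mod 954), so (477,-2134,2388)→(477,-226,28)
−g: flip: (477,-226,28)→(28,226,477)
−g: translate: b→2 (≡226 mod 56), so (28,226,477)→(28,2,21)
−g: flip: (28,2,21)→(21,-2,28)
−g: reduced (well bottom): (21,-2,28) with a≤c, −a<b≤a
flip sign back: reduced form of g is (-21,2,-28)
reduced forms (-21, 2, -28) vs (-21, 2, -28) ⇒ equivalent

yes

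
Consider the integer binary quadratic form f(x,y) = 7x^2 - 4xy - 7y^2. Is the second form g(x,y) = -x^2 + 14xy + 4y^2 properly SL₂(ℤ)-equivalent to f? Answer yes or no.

D₁ = 212, D₂ = 212
river cycle of f (length 10): (-7, 4, 7), (7, 10, -4), (-4, 14, 1), (1, 14, -4), (-4, 10, 7), (7, 4, -7), (-7, 10, 4), (4, 14, -1), (-1, 14, 4), (4, 10, -7)
river cycle of g (length 10): (4, 10, -7), (-7, 4, 7), (7, 10, -4), (-4, 14, 1), (1, 14, -4), (-4, 10, 7), (7, 4, -7), (-7, 10, 4), (4, 14, -1), (-1, 14, 4)
cycles coincide ⇒ equivalent

yes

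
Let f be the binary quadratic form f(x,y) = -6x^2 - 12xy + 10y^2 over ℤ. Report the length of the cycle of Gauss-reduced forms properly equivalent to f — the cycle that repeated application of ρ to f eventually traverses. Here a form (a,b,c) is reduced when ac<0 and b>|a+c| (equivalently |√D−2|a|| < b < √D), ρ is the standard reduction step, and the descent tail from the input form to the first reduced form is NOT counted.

D = 384, ⌊√D⌋ = 19
descent: ρ → (10,12,-6)  [lands on river]
river: ρ → (-6,12,10)
river: ρ → (10,8,-8)
river: ρ → (-8,8,10)
ρ-cycle length = 4 (tail of 1 descent step not counted)

4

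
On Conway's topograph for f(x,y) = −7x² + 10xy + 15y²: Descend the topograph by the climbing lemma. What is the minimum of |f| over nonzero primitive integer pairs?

river: ρ → (15,20,-2)
river: ρ → (-2,20,15)
river: ρ → (15,10,-7)
river: ρ → (-7,18,7)
river: ρ → (7,10,-15)
river: ρ → (-15,20,2)
river: ρ → (2,20,-15)
river: ρ → (-15,10,7)
river: ρ → (7,18,-7)
river: ρ → (-7,10,15)
closes: descent 0, river 10
min |a| on river = 2

2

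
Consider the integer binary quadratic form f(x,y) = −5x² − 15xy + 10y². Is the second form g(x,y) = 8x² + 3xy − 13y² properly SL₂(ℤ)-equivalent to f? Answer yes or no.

D₁ = 425, D₂ = 425
river cycle of f (length 6): (10, 15, -5), (-5, 15, 10), (10, 5, -10), (-10, 15, 5), (5, 15, -10), (-10, 5, 10)
river cycle of g (length 10): (8, 19, -2), (-2, 17, 17), (17, 17, -2), (-2, 19, 8), (8, 13, -8), (-8, 19, 2), (2, 17, -17), (-17, 17, 2), (2, 19, -8), (-8, 13, 8)
cycles differ ⇒ inequivalent

no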